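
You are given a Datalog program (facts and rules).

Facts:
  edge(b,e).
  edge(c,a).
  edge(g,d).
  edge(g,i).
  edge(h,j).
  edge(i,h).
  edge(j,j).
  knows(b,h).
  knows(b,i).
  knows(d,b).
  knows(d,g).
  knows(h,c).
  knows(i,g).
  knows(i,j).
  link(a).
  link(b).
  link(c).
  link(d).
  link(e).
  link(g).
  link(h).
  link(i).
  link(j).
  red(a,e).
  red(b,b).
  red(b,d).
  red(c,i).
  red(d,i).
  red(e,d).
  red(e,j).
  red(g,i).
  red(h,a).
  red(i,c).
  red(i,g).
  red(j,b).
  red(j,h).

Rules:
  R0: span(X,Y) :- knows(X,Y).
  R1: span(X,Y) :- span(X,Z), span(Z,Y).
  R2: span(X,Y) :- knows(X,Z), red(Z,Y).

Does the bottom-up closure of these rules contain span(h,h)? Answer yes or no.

round 1: derive span(b,h) via R0 from knows(b,h)
round 1: derive span(b,i) via R0 from knows(b,i)
round 1: derive span(d,b) via R0 from knows(d,b)
round 1: derive span(d,g) via R0 from knows(d,g)
round 1: derive span(h,c) via R0 from knows(h,c)
round 1: derive span(i,g) via R0 from knows(i,g)
round 1: derive span(i,j) via R0 from knows(i,j)
round 1: derive span(b,a) via R2 from knows(b,h), red(h,a)
round 1: derive span(b,c) via R2 from knows(b,i), red(i,c)
round 1: derive span(b,g) via R2 from knows(b,i), red(i,g)
round 1: derive span(d,d) via R2 from knows(d,b), red(b,d)
round 1: derive span(d,i) via R2 from knows(d,g), red(g,i)
round 1: derive span(h,i) via R2 from knows(h,c), red(c,i)
round 1: derive span(i,b) via R2 from knows(i,j), red(j,b)
round 1: derive span(i,h) via R2 from knows(i,j), red(j,h)
round 1: derive span(i,i) via R2 from knows(i,g), red(g,i)
round 2: derive span(b,b) via R1 from span(b,i), span(i,b)
round 2: derive span(b,j) via R1 from span(b,i), span(i,j)
round 2: derive span(d,a) via R1 from span(d,b), span(b,a)
round 2: derive span(d,c) via R1 from span(d,b), span(b,c)
round 2: derive span(d,h) via R1 from span(d,b), span(b,h)
round 2: derive span(d,j) via R1 from span(d,i), span(i,j)
round 2: derive span(h,b) via R1 from span(h,i), span(i,b)
round 2: derive span(h,g) via R1 from span(h,i), span(i,g)
round 2: derive span(h,h) via R1 from span(h,i), span(i,h)
round 2: derive span(h,j) via R1 from span(h,i), span(i,j)
round 2: derive span(i,a) via R1 from span(i,b), span(b,a)
round 2: derive span(i,c) via R1 from span(i,b), span(b,c)
round 3: derive span(h,a) via R1 from span(h,b), span(b,a)

yes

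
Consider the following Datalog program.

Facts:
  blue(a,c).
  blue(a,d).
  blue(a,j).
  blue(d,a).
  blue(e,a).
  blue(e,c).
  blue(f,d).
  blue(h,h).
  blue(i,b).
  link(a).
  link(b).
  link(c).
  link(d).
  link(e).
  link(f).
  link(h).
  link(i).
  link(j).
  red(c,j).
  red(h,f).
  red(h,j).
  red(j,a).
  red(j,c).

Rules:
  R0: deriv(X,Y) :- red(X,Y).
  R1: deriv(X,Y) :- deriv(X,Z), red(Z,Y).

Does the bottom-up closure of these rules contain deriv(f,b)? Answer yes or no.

no

round 1: derive deriv(c,j) via R0 from red(c,j)
round 1: derive deriv(h,f) via R0 from red(h,f)
round 1: derive deriv(h,j) via R0 from red(h,j)
round 1: derive deriv(j,a) via R0 from red(j,a)
round 1: derive deriv(j,c) via R0 from red(j,c)
round 2: derive deriv(c,a) via R1 from deriv(c,j), red(j,a)
round 2: derive deriv(c,c) via R1 from deriv(c,j), red(j,c)
round 2: derive deriv(h,a) via R1 from deriv(h,j), red(j,a)
round 2: derive deriv(h,c) via R1 from deriv(h,j), red(j,c)
round 2: derive deriv(j,j) via R1 from deriv(j,c), red(c,j)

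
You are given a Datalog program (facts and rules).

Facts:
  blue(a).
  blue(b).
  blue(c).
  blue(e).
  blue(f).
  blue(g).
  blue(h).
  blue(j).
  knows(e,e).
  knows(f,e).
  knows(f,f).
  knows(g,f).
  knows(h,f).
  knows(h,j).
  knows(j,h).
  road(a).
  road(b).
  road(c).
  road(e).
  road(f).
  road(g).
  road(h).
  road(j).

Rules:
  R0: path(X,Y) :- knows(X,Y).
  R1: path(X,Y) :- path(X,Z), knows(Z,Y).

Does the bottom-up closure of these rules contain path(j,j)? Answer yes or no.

yes

round 1: derive path(e,e) via R0 from knows(e,e)
round 1: derive path(f,e) via R0 from knows(f,e)
round 1: derive path(f,f) via R0 from knows(f,f)
round 1: derive path(g,f) via R0 from knows(g,f)
round 1: derive path(h,f) via R0 from knows(h,f)
round 1: derive path(h,j) via R0 from knows(h,j)
round 1: derive path(j,h) via R0 from knows(j,h)
round 2: derive path(g,e) via R1 from path(g,f), knows(f,e)
round 2: derive path(h,e) via R1 from path(h,f), knows(f,e)
round 2: derive path(h,h) via R1 from path(h,j), knows(j,h)
round 2: derive path(j,f) via R1 from path(j,h), knows(h,f)
round 2: derive path(j,j) via R1 from path(j,h), knows(h,j)
round 3: derive path(j,e) via R1 from path(j,f), knows(f,e)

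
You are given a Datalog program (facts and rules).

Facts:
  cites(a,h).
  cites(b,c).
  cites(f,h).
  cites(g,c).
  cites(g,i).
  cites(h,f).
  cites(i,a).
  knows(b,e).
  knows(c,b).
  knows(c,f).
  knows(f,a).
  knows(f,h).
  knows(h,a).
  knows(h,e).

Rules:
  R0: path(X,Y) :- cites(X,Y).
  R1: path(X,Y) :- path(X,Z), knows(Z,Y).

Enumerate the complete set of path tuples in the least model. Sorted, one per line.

round 1: derive path(a,h) via R0 from cites(a,h)
round 1: derive path(b,c) via R0 from cites(b,c)
round 1: derive path(f,h) via R0 from cites(f,h)
round 1: derive path(g,c) via R0 from cites(g,c)
round 1: derive path(g,i) via R0 from cites(g,i)
round 1: derive path(h,f) via R0 from cites(h,f)
round 1: derive path(i,a) via R0 from cites(i,a)
round 2: derive path(a,a) via R1 from path(a,h), knows(h,a)
round 2: derive path(a,e) via R1 from path(a,h), knows(h,e)
round 2: derive path(b,b) via R1 from path(b,c), knows(c,b)
round 2: derive path(b,f) via R1 from path(b,c), knows(c,f)
round 2: derive path(f,a) via R1 from path(f,h), knows(h,a)
round 2: derive path(f,e) via R1 from path(f,h), knows(h,e)
round 2: derive path(g,b) via R1 from path(g,c), knows(c,b)
round 2: derive path(g,f) via R1 from path(g,c), knows(c,f)
round 2: derive path(h,a) via R1 from path(h,f), knows(f,a)
round 2: derive path(h,h) via R1 from path(h,f), knows(f,h)
round 3: derive path(b,a) via R1 from path(b,f), knows(f,a)
round 3: derive path(b,e) via R1 from path(b,b), knows(b,e)
round 3: derive path(b,h) via R1 from path(b,f), knows(f,h)
round 3: derive path(g,a) via R1 from path(g,f), knows(f,a)
round 3: derive path(g,e) via R1 from path(g,b), knows(b,e)
round 3: derive path(g,h) via R1 from path(g,f), knows(f,h)
round 3: derive path(h,e) via R1 from path(h,h), knows(h,e)

path(a,a)
path(a,e)
path(a,h)
path(b,a)
path(b,b)
path(b,c)
path(b,e)
path(b,f)
path(b,h)
path(f,a)
path(f,e)
path(f,h)
path(g,a)
path(g,b)
path(g,c)
path(g,e)
path(g,f)
path(g,h)
path(g,i)
path(h,a)
path(h,e)
path(h,f)
path(h,h)
path(i,a)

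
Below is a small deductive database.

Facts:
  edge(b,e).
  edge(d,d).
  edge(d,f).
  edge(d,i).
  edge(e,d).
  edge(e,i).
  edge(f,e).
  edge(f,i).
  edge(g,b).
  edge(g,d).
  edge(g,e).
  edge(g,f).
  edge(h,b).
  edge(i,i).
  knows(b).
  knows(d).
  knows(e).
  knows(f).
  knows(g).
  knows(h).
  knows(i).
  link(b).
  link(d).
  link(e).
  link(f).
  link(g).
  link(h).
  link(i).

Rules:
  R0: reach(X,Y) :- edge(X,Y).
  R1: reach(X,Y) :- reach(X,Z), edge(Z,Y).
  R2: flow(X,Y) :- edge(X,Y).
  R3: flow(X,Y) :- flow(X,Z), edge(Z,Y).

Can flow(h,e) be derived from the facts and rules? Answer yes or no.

yes

round 1: derive flow(b,e) via R2 from edge(b,e)
round 1: derive flow(d,d) via R2 from edge(d,d)
round 1: derive flow(d,f) via R2 from edge(d,f)
round 1: derive flow(d,i) via R2 from edge(d,i)
round 1: derive flow(e,d) via R2 from edge(e,d)
round 1: derive flow(e,i) via R2 from edge(e,i)
round 1: derive flow(f,e) via R2 from edge(f,e)
round 1: derive flow(f,i) via R2 from edge(f,i)
round 1: derive flow(g,b) via R2 from edge(g,b)
round 1: derive flow(g,d) via R2 from edge(g,d)
round 1: derive flow(g,e) via R2 from edge(g,e)
round 1: derive flow(g,f) via R2 from edge(g,f)
round 1: derive flow(h,b) via R2 from edge(h,b)
round 1: derive flow(i,i) via R2 from edge(i,i)
round 2: derive flow(b,d) via R3 from flow(b,e), edge(e,d)
round 2: derive flow(b,i) via R3 from flow(b,e), edge(e,i)
round 2: derive flow(d,e) via R3 from flow(d,f), edge(f,e)
round 2: derive flow(e,f) via R3 from flow(e,d), edge(d,f)
round 2: derive flow(f,d) via R3 from flow(f,e), edge(e,d)
round 2: derive flow(g,i) via R3 from flow(g,d), edge(d,i)
round 2: derive flow(h,e) via R3 from flow(h,b), edge(b,e)
round 3: derive flow(b,f) via R3 from flow(b,d), edge(d,f)
round 3: derive flow(e,e) via R3 from flow(e,f), edge(f,e)
round 3: derive flow(f,f) via R3 from flow(f,d), edge(d,f)
round 3: derive flow(h,d) via R3 from flow(h,e), edge(e,d)
round 3: derive flow(h,i) via R3 from flow(h,e), edge(e,i)
round 4: derive flow(h,f) via R3 from flow(h,d), edge(d,f)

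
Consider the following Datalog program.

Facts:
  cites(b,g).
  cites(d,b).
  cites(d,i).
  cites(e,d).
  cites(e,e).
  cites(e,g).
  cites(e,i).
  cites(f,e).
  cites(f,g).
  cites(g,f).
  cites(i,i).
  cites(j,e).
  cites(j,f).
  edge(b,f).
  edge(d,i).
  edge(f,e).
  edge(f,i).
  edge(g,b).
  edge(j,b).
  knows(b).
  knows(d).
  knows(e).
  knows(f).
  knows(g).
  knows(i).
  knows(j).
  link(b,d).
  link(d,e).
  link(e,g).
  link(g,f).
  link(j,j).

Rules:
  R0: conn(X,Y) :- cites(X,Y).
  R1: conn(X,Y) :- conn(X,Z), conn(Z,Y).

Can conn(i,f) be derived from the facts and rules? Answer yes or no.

no

round 1: derive conn(b,g) via R0 from cites(b,g)
round 1: derive conn(d,b) via R0 from cites(d,b)
round 1: derive conn(d,i) via R0 from cites(d,i)
round 1: derive conn(e,d) via R0 from cites(e,d)
round 1: derive conn(e,e) via R0 from cites(e,e)
round 1: derive conn(e,g) via R0 from cites(e,g)
round 1: derive conn(e,i) via R0 from cites(e,i)
round 1: derive conn(f,e) via R0 from cites(f,e)
round 1: derive conn(f,g) via R0 from cites(f,g)
round 1: derive conn(g,f) via R0 from cites(g,f)
round 1: derive conn(i,i) via R0 from cites(i,i)
round 1: derive conn(j,e) via R0 from cites(j,e)
round 1: derive conn(j,f) via R0 from cites(j,f)
round 2: derive conn(b,f) via R1 from conn(b,g), conn(g,f)
round 2: derive conn(d,g) via R1 from conn(d,b), conn(b,g)
round 2: derive conn(e,b) via R1 from conn(e,d), conn(d,b)
round 2: derive conn(e,f) via R1 from conn(e,g), conn(g,f)
round 2: derive conn(f,d) via R1 from conn(f,e), conn(e,d)
round 2: derive conn(f,f) via R1 from conn(f,g), conn(g,f)
round 2: derive conn(f,i) via R1 from conn(f,e), conn(e,i)
round 2: derive conn(g,e) via R1 from conn(g,f), conn(f,e)
round 2: derive conn(g,g) via R1 from conn(g,f), conn(f,g)
round 2: derive conn(j,d) via R1 from conn(j,e), conn(e,d)
round 2: derive conn(j,g) via R1 from conn(j,e), conn(e,g)
round 2: derive conn(j,i) via R1 from conn(j,e), conn(e,i)
round 3: derive conn(b,d) via R1 from conn(b,f), conn(f,d)
round 3: derive conn(b,e) via R1 from conn(b,f), conn(f,e)
round 3: derive conn(b,i) via R1 from conn(b,f), conn(f,i)
round 3: derive conn(d,e) via R1 from conn(d,g), conn(g,e)
round 3: derive conn(d,f) via R1 from conn(d,b), conn(b,f)
round 3: derive conn(f,b) via R1 from conn(f,d), conn(d,b)
round 3: derive conn(g,b) via R1 from conn(g,e), conn(e,b)
round 3: derive conn(g,d) via R1 from conn(g,e), conn(e,d)
round 3: derive conn(g,i) via R1 from conn(g,e), conn(e,i)
round 3: derive conn(j,b) via R1 from conn(j,d), conn(d,b)
round 4: derive conn(b,b) via R1 from conn(b,d), conn(d,b)
round 4: derive conn(d,d) via R1 from conn(d,b), conn(b,d)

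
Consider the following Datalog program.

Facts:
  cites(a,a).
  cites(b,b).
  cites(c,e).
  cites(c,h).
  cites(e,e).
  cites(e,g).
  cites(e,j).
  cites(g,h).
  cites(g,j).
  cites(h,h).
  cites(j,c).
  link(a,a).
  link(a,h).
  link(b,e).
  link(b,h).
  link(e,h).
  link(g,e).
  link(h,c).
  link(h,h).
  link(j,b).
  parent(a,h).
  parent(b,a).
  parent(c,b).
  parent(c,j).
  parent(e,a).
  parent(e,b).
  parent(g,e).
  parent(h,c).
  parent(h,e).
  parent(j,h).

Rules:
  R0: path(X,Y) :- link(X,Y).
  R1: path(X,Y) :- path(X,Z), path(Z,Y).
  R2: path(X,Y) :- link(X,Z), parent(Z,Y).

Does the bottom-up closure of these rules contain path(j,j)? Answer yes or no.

yes

round 1: derive path(a,a) via R0 from link(a,a)
round 1: derive path(a,h) via R0 from link(a,h)
round 1: derive path(b,e) via R0 from link(b,e)
round 1: derive path(b,h) via R0 from link(b,h)
round 1: derive path(e,h) via R0 from link(e,h)
round 1: derive path(g,e) via R0 from link(g,e)
round 1: derive path(h,c) via R0 from link(h,c)
round 1: derive path(h,h) via R0 from link(h,h)
round 1: derive path(j,b) via R0 from link(j,b)
round 1: derive path(a,c) via R2 from link(a,h), parent(h,c)
round 1: derive path(a,e) via R2 from link(a,h), parent(h,e)
round 1: derive path(b,a) via R2 from link(b,e), parent(e,a)
round 1: derive path(b,b) via R2 from link(b,e), parent(e,b)
round 1: derive path(b,c) via R2 from link(b,h), parent(h,c)
round 1: derive path(e,c) via R2 from link(e,h), parent(h,c)
round 1: derive path(e,e) via R2 from link(e,h), parent(h,e)
round 1: derive path(g,a) via R2 from link(g,e), parent(e,a)
round 1: derive path(g,b) via R2 from link(g,e), parent(e,b)
round 1: derive path(h,b) via R2 from link(h,c), parent(c,b)
round 1: derive path(h,e) via R2 from link(h,h), parent(h,e)
round 1: derive path(h,j) via R2 from link(h,c), parent(c,j)
round 1: derive path(j,a) via R2 from link(j,b), parent(b,a)
round 2: derive path(a,b) via R1 from path(a,h), path(h,b)
round 2: derive path(a,j) via R1 from path(a,h), path(h,j)
round 2: derive path(b,j) via R1 from path(b,h), path(h,j)
round 2: derive path(e,b) via R1 from path(e,h), path(h,b)
round 2: derive path(e,j) via R1 from path(e,h), path(h,j)
round 2: derive path(g,c) via R1 from path(g,a), path(a,c)
round 2: derive path(g,h) via R1 from path(g,a), path(a,h)
round 2: derive path(h,a) via R1 from path(h,b), path(b,a)
round 2: derive path(j,c) via R1 from path(j,a), path(a,c)
round 2: derive path(j,e) via R1 from path(j,a), path(a,e)
round 2: derive path(j,h) via R1 from path(j,a), path(a,h)
round 3: derive path(e,a) via R1 from path(e,b), path(b,a)
round 3: derive path(g,j) via R1 from path(g,a), path(a,j)
round 3: derive path(j,j) via R1 from path(j,a), path(a,j)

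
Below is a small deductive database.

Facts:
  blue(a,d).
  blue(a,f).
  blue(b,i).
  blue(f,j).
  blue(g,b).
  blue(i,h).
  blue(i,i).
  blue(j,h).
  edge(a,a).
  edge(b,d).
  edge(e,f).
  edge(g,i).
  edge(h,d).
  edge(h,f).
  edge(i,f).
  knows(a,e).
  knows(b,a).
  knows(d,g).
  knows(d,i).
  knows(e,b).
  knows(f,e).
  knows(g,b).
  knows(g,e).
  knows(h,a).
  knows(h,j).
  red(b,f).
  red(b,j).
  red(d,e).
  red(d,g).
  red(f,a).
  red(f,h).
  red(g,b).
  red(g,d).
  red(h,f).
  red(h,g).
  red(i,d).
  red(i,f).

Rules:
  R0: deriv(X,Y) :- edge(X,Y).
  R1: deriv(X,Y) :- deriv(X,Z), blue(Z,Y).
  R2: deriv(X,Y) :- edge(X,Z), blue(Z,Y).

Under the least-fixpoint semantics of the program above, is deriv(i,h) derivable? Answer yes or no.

round 1: derive deriv(a,a) via R0 from edge(a,a)
round 1: derive deriv(b,d) via R0 from edge(b,d)
round 1: derive deriv(e,f) via R0 from edge(e,f)
round 1: derive deriv(g,i) via R0 from edge(g,i)
round 1: derive deriv(h,d) via R0 from edge(h,d)
round 1: derive deriv(h,f) via R0 from edge(h,f)
round 1: derive deriv(i,f) via R0 from edge(i,f)
round 1: derive deriv(a,d) via R2 from edge(a,a), blue(a,d)
round 1: derive deriv(a,f) via R2 from edge(a,a), blue(a,f)
round 1: derive deriv(e,j) via R2 from edge(e,f), blue(f,j)
round 1: derive deriv(g,h) via R2 from edge(g,i), blue(i,h)
round 1: derive deriv(h,j) via R2 from edge(h,f), blue(f,j)
round 1: derive deriv(i,j) via R2 from edge(i,f), blue(f,j)
round 2: derive deriv(a,j) via R1 from deriv(a,f), blue(f,j)
round 2: derive deriv(e,h) via R1 from deriv(e,j), blue(j,h)
round 2: derive deriv(h,h) via R1 from deriv(h,j), blue(j,h)
round 2: derive deriv(i,h) via R1 from deriv(i,j), blue(j,h)
round 3: derive deriv(a,h) via R1 from deriv(a,j), blue(j,h)

yes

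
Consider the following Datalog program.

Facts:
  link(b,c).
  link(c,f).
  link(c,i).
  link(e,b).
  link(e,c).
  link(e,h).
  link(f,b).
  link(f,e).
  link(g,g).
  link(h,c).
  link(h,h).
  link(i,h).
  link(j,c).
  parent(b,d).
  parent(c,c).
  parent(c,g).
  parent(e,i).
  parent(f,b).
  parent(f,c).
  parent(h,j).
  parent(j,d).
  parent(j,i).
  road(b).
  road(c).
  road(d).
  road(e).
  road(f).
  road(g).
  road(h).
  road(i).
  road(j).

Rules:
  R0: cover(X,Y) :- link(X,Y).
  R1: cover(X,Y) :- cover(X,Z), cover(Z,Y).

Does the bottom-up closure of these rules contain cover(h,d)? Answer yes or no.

no

round 1: derive cover(b,c) via R0 from link(b,c)
round 1: derive cover(c,f) via R0 from link(c,f)
round 1: derive cover(c,i) via R0 from link(c,i)
round 1: derive cover(e,b) via R0 from link(e,b)
round 1: derive cover(e,c) via R0 from link(e,c)
round 1: derive cover(e,h) via R0 from link(e,h)
round 1: derive cover(f,b) via R0 from link(f,b)
round 1: derive cover(f,e) via R0 from link(f,e)
round 1: derive cover(g,g) via R0 from link(g,g)
round 1: derive cover(h,c) via R0 from link(h,c)
round 1: derive cover(h,h) via R0 from link(h,h)
round 1: derive cover(i,h) via R0 from link(i,h)
round 1: derive cover(j,c) via R0 from link(j,c)
round 2: derive cover(b,f) via R1 from cover(b,c), cover(c,f)
round 2: derive cover(b,i) via R1 from cover(b,c), cover(c,i)
round 2: derive cover(c,b) via R1 from cover(c,f), cover(f,b)
round 2: derive cover(c,e) via R1 from cover(c,f), cover(f,e)
round 2: derive cover(c,h) via R1 from cover(c,i), cover(i,h)
round 2: derive cover(e,f) via R1 from cover(e,c), cover(c,f)
round 2: derive cover(e,i) via R1 from cover(e,c), cover(c,i)
round 2: derive cover(f,c) via R1 from cover(f,b), cover(b,c)
round 2: derive cover(f,h) via R1 from cover(f,e), cover(e,h)
round 2: derive cover(h,f) via R1 from cover(h,c), cover(c,f)
round 2: derive cover(h,i) via R1 from cover(h,c), cover(c,i)
round 2: derive cover(i,c) via R1 from cover(i,h), cover(h,c)
round 2: derive cover(j,f) via R1 from cover(j,c), cover(c,f)
round 2: derive cover(j,i) via R1 from cover(j,c), cover(c,i)
round 3: derive cover(b,b) via R1 from cover(b,c), cover(c,b)
round 3: derive cover(b,e) via R1 from cover(b,c), cover(c,e)
round 3: derive cover(b,h) via R1 from cover(b,c), cover(c,h)
round 3: derive cover(c,c) via R1 from cover(c,b), cover(b,c)
round 3: derive cover(e,e) via R1 from cover(e,c), cover(c,e)
round 3: derive cover(f,f) via R1 from cover(f,b), cover(b,f)
round 3: derive cover(f,i) via R1 from cover(f,b), cover(b,i)
round 3: derive cover(h,b) via R1 from cover(h,c), cover(c,b)
round 3: derive cover(h,e) via R1 from cover(h,c), cover(c,e)
round 3: derive cover(i,b) via R1 from cover(i,c), cover(c,b)
round 3: derive cover(i,e) via R1 from cover(i,c), cover(c,e)
round 3: derive cover(i,f) via R1 from cover(i,c), cover(c,f)
round 3: derive cover(i,i) via R1 from cover(i,c), cover(c,i)
round 3: derive cover(j,b) via R1 from cover(j,c), cover(c,b)
round 3: derive cover(j,e) via R1 from cover(j,c), cover(c,e)
round 3: derive cover(j,h) via R1 from cover(j,c), cover(c,h)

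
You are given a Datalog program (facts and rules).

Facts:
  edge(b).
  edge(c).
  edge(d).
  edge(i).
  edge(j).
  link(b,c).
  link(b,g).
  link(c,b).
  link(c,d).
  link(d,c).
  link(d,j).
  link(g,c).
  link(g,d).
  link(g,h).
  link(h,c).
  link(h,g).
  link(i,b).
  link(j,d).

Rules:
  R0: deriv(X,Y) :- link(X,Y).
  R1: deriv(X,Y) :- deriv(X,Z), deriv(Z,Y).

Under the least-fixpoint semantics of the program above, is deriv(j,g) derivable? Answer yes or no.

round 1: derive deriv(b,c) via R0 from link(b,c)
round 1: derive deriv(b,g) via R0 from link(b,g)
round 1: derive deriv(c,b) via R0 from link(c,b)
round 1: derive deriv(c,d) via R0 from link(c,d)
round 1: derive deriv(d,c) via R0 from link(d,c)
round 1: derive deriv(d,j) via R0 from link(d,j)
round 1: derive deriv(g,c) via R0 from link(g,c)
round 1: derive deriv(g,d) via R0 from link(g,d)
round 1: derive deriv(g,h) via R0 from link(g,h)
round 1: derive deriv(h,c) via R0 from link(h,c)
round 1: derive deriv(h,g) via R0 from link(h,g)
round 1: derive deriv(i,b) via R0 from link(i,b)
round 1: derive deriv(j,d) via R0 from link(j,d)
round 2: derive deriv(b,b) via R1 from deriv(b,c), deriv(c,b)
round 2: derive deriv(b,d) via R1 from deriv(b,c), deriv(c,d)
round 2: derive deriv(b,h) via R1 from deriv(b,g), deriv(g,h)
round 2: derive deriv(c,c) via R1 from deriv(c,b), deriv(b,c)
round 2: derive deriv(c,g) via R1 from deriv(c,b), deriv(b,g)
round 2: derive deriv(c,j) via R1 from deriv(c,d), deriv(d,j)
round 2: derive deriv(d,b) via R1 from deriv(d,c), deriv(c,b)
round 2: derive deriv(d,d) via R1 from deriv(d,c), deriv(c,d)
round 2: derive deriv(g,b) via R1 from deriv(g,c), deriv(c,b)
round 2: derive deriv(g,g) via R1 from deriv(g,h), deriv(h,g)
round 2: derive deriv(g,j) via R1 from deriv(g,d), deriv(d,j)
round 2: derive deriv(h,b) via R1 from deriv(h,c), deriv(c,b)
round 2: derive deriv(h,d) via R1 from deriv(h,c), deriv(c,d)
round 2: derive deriv(h,h) via R1 from deriv(h,g), deriv(g,h)
round 2: derive deriv(i,c) via R1 from deriv(i,b), deriv(b,c)
round 2: derive deriv(i,g) via R1 from deriv(i,b), deriv(b,g)
round 2: derive deriv(j,c) via R1 from deriv(j,d), deriv(d,c)
round 2: derive deriv(j,j) via R1 from deriv(j,d), deriv(d,j)
round 3: derive deriv(b,j) via R1 from deriv(b,c), deriv(c,j)
round 3: derive deriv(c,h) via R1 from deriv(c,b), deriv(b,h)
round 3: derive deriv(d,g) via R1 from deriv(d,b), deriv(b,g)
round 3: derive deriv(d,h) via R1 from deriv(d,b), deriv(b,h)
round 3: derive deriv(h,j) via R1 from deriv(h,c), deriv(c,j)
round 3: derive deriv(i,d) via R1 from deriv(i,b), deriv(b,d)
round 3: derive deriv(i,h) via R1 from deriv(i,b), deriv(b,h)
round 3: derive deriv(i,j) via R1 from deriv(i,c), deriv(c,j)
round 3: derive deriv(j,b) via R1 from deriv(j,c), deriv(c,b)
round 3: derive deriv(j,g) via R1 from deriv(j,c), deriv(c,g)
round 4: derive deriv(j,h) via R1 from deriv(j,b), deriv(b,h)

yes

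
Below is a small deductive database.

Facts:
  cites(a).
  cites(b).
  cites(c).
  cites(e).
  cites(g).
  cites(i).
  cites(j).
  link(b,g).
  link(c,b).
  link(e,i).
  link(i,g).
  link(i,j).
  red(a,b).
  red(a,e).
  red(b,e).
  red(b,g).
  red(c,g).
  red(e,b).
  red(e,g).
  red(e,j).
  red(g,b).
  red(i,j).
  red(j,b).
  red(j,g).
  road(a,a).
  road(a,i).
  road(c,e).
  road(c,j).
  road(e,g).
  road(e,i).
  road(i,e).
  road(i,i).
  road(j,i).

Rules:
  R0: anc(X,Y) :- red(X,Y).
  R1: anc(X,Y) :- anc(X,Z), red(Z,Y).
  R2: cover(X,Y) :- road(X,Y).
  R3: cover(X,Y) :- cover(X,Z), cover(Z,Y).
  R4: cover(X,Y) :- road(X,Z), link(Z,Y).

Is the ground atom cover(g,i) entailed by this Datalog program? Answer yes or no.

no

round 1: derive cover(a,a) via R2 from road(a,a)
round 1: derive cover(a,i) via R2 from road(a,i)
round 1: derive cover(c,e) via R2 from road(c,e)
round 1: derive cover(c,j) via R2 from road(c,j)
round 1: derive cover(e,g) via R2 from road(e,g)
round 1: derive cover(e,i) via R2 from road(e,i)
round 1: derive cover(i,e) via R2 from road(i,e)
round 1: derive cover(i,i) via R2 from road(i,i)
round 1: derive cover(j,i) via R2 from road(j,i)
round 1: derive cover(a,g) via R4 from road(a,i), link(i,g)
round 1: derive cover(a,j) via R4 from road(a,i), link(i,j)
round 1: derive cover(c,i) via R4 from road(c,e), link(e,i)
round 1: derive cover(e,j) via R4 from road(e,i), link(i,j)
round 1: derive cover(i,g) via R4 from road(i,i), link(i,g)
round 1: derive cover(i,j) via R4 from road(i,i), link(i,j)
round 1: derive cover(j,g) via R4 from road(j,i), link(i,g)
round 1: derive cover(j,j) via R4 from road(j,i), link(i,j)
round 2: derive cover(a,e) via R3 from cover(a,i), cover(i,e)
round 2: derive cover(c,g) via R3 from cover(c,e), cover(e,g)
round 2: derive cover(e,e) via R3 from cover(e,i), cover(i,e)
round 2: derive cover(j,e) via R3 from cover(j,i), cover(i,e)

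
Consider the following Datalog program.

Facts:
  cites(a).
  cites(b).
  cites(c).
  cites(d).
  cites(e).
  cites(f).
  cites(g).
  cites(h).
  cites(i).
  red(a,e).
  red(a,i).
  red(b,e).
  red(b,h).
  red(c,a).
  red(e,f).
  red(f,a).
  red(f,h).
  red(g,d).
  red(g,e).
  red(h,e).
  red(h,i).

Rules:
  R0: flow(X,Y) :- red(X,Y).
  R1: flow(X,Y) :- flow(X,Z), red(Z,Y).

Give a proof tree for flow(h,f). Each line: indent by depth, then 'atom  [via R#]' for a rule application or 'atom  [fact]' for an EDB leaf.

round 1: derive flow(a,e) via R0 from red(a,e)
round 1: derive flow(a,i) via R0 from red(a,i)
round 1: derive flow(b,e) via R0 from red(b,e)
round 1: derive flow(b,h) via R0 from red(b,h)
round 1: derive flow(c,a) via R0 from red(c,a)
round 1: derive flow(e,f) via R0 from red(e,f)
round 1: derive flow(f,a) via R0 from red(f,a)
round 1: derive flow(f,h) via R0 from red(f,h)
round 1: derive flow(g,d) via R0 from red(g,d)
round 1: derive flow(g,e) via R0 from red(g,e)
round 1: derive flow(h,e) via R0 from red(h,e)
round 1: derive flow(h,i) via R0 from red(h,i)
round 2: derive flow(a,f) via R1 from flow(a,e), red(e,f)
round 2: derive flow(b,f) via R1 from flow(b,e), red(e,f)
round 2: derive flow(b,i) via R1 from flow(b,h), red(h,i)
round 2: derive flow(c,e) via R1 from flow(c,a), red(a,e)
round 2: derive flow(c,i) via R1 from flow(c,a), red(a,i)
round 2: derive flow(e,a) via R1 from flow(e,f), red(f,a)
round 2: derive flow(e,h) via R1 from flow(e,f), red(f,h)
round 2: derive flow(f,e) via R1 from flow(f,a), red(a,e)
round 2: derive flow(f,i) via R1 from flow(f,a), red(a,i)
round 2: derive flow(g,f) via R1 from flow(g,e), red(e,f)
round 2: derive flow(h,f) via R1 from flow(h,e), red(e,f)
round 3: derive flow(a,a) via R1 from flow(a,f), red(f,a)
round 3: derive flow(a,h) via R1 from flow(a,f), red(f,h)
round 3: derive flow(b,a) via R1 from flow(b,f), red(f,a)
round 3: derive flow(c,f) via R1 from flow(c,e), red(e,f)
round 3: derive flow(e,e) via R1 from flow(e,a), red(a,e)
round 3: derive flow(e,i) via R1 from flow(e,a), red(a,i)
round 3: derive flow(f,f) via R1 from flow(f,e), red(e,f)
round 3: derive flow(g,a) via R1 from flow(g,f), red(f,a)
round 3: derive flow(g,h) via R1 from flow(g,f), red(f,h)
round 3: derive flow(h,a) via R1 from flow(h,f), red(f,a)
round 3: derive flow(h,h) via R1 from flow(h,f), red(f,h)
round 4: derive flow(c,h) via R1 from flow(c,f), red(f,h)
round 4: derive flow(g,i) via R1 from flow(g,a), red(a,i)

flow(h,f)  [via R1]
  flow(h,e)  [via R0]
    red(h,e)  [fact]
  red(e,f)  [fact]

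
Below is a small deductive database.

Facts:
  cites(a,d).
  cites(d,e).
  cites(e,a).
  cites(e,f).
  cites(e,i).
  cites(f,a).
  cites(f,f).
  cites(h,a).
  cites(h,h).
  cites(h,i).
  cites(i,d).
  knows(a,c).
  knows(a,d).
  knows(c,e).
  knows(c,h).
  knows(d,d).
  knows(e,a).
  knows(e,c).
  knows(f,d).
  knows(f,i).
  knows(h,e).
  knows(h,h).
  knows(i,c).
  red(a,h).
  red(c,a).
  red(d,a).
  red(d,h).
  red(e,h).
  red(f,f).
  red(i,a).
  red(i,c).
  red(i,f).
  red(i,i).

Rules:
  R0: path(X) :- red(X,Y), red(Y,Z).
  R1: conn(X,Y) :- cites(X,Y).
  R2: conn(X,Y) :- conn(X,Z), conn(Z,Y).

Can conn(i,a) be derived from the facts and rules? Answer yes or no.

round 1: derive conn(a,d) via R1 from cites(a,d)
round 1: derive conn(d,e) via R1 from cites(d,e)
round 1: derive conn(e,a) via R1 from cites(e,a)
round 1: derive conn(e,f) via R1 from cites(e,f)
round 1: derive conn(e,i) via R1 from cites(e,i)
round 1: derive conn(f,a) via R1 from cites(f,a)
round 1: derive conn(f,f) via R1 from cites(f,f)
round 1: derive conn(h,a) via R1 from cites(h,a)
round 1: derive conn(h,h) via R1 from cites(h,h)
round 1: derive conn(h,i) via R1 from cites(h,i)
round 1: derive conn(i,d) via R1 from cites(i,d)
round 2: derive conn(a,e) via R2 from conn(a,d), conn(d,e)
round 2: derive conn(d,a) via R2 from conn(d,e), conn(e,a)
round 2: derive conn(d,f) via R2 from conn(d,e), conn(e,f)
round 2: derive conn(d,i) via R2 from conn(d,e), conn(e,i)
round 2: derive conn(e,d) via R2 from conn(e,a), conn(a,d)
round 2: derive conn(f,d) via R2 from conn(f,a), conn(a,d)
round 2: derive conn(h,d) via R2 from conn(h,a), conn(a,d)
round 2: derive conn(i,e) via R2 from conn(i,d), conn(d,e)
round 3: derive conn(a,a) via R2 from conn(a,d), conn(d,a)
round 3: derive conn(a,f) via R2 from conn(a,d), conn(d,f)
round 3: derive conn(a,i) via R2 from conn(a,d), conn(d,i)
round 3: derive conn(d,d) via R2 from conn(d,a), conn(a,d)
round 3: derive conn(e,e) via R2 from conn(e,a), conn(a,e)
round 3: derive conn(f,e) via R2 from conn(f,a), conn(a,e)
round 3: derive conn(f,i) via R2 from conn(f,d), conn(d,i)
round 3: derive conn(h,e) via R2 from conn(h,a), conn(a,e)
round 3: derive conn(h,f) via R2 from conn(h,d), conn(d,f)
round 3: derive conn(i,a) via R2 from conn(i,d), conn(d,a)
round 3: derive conn(i,f) via R2 from conn(i,d), conn(d,f)
round 3: derive conn(i,i) via R2 from conn(i,d), conn(d,i)

yes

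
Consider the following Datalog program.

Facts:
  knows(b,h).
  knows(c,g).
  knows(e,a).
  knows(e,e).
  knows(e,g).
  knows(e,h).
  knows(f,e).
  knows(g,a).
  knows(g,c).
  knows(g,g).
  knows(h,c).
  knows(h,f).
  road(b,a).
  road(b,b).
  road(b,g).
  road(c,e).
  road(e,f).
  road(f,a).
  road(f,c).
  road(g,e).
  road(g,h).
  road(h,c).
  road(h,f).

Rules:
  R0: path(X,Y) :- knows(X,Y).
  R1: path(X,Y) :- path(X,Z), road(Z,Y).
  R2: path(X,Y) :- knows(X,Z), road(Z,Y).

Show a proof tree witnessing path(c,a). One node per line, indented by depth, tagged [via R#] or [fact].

round 1: derive path(b,h) via R0 from knows(b,h)
round 1: derive path(c,g) via R0 from knows(c,g)
round 1: derive path(e,a) via R0 from knows(e,a)
round 1: derive path(e,e) via R0 from knows(e,e)
round 1: derive path(e,g) via R0 from knows(e,g)
round 1: derive path(e,h) via R0 from knows(e,h)
round 1: derive path(f,e) via R0 from knows(f,e)
round 1: derive path(g,a) via R0 from knows(g,a)
round 1: derive path(g,c) via R0 from knows(g,c)
round 1: derive path(g,g) via R0 from knows(g,g)
round 1: derive path(h,c) via R0 from knows(h,c)
round 1: derive path(h,f) via R0 from knows(h,f)
round 1: derive path(b,c) via R2 from knows(b,h), road(h,c)
round 1: derive path(b,f) via R2 from knows(b,h), road(h,f)
round 1: derive path(c,e) via R2 from knows(c,g), road(g,e)
round 1: derive path(c,h) via R2 from knows(c,g), road(g,h)
round 1: derive path(e,c) via R2 from knows(e,h), road(h,c)
round 1: derive path(e,f) via R2 from knows(e,e), road(e,f)
round 1: derive path(f,f) via R2 from knows(f,e), road(e,f)
round 1: derive path(g,e) via R2 from knows(g,c), road(c,e)
round 1: derive path(g,h) via R2 from knows(g,g), road(g,h)
round 1: derive path(h,a) via R2 from knows(h,f), road(f,a)
round 1: derive path(h,e) via R2 from knows(h,c), road(c,e)
round 2: derive path(b,a) via R1 from path(b,f), road(f,a)
round 2: derive path(b,e) via R1 from path(b,c), road(c,e)
round 2: derive path(c,c) via R1 from path(c,h), road(h,c)
round 2: derive path(c,f) via R1 from path(c,e), road(e,f)
round 2: derive path(f,a) via R1 from path(f,f), road(f,a)
round 2: derive path(f,c) via R1 from path(f,f), road(f,c)
round 2: derive path(g,f) via R1 from path(g,e), road(e,f)
round 3: derive path(c,a) via R1 from path(c,f), road(f,a)

path(c,a)  [via R1]
  path(c,f)  [via R1]
    path(c,e)  [via R2]
      knows(c,g)  [fact]
      road(g,e)  [fact]
    road(e,f)  [fact]
  road(f,a)  [fact]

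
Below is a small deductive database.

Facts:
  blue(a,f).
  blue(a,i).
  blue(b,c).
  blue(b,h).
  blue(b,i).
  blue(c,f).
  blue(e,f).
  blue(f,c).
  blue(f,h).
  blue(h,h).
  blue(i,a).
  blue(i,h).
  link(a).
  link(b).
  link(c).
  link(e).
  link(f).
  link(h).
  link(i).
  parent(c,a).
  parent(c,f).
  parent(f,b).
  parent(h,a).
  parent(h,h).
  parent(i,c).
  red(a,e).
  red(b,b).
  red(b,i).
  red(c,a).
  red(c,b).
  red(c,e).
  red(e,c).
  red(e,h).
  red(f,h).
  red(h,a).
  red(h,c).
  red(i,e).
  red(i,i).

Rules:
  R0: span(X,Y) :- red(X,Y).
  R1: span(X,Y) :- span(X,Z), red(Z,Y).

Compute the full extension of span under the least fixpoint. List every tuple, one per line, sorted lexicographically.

round 1: derive span(a,e) via R0 from red(a,e)
round 1: derive span(b,b) via R0 from red(b,b)
round 1: derive span(b,i) via R0 from red(b,i)
round 1: derive span(c,a) via R0 from red(c,a)
round 1: derive span(c,b) via R0 from red(c,b)
round 1: derive span(c,e) via R0 from red(c,e)
round 1: derive span(e,c) via R0 from red(e,c)
round 1: derive span(e,h) via R0 from red(e,h)
round 1: derive span(f,h) via R0 from red(f,h)
round 1: derive span(h,a) via R0 from red(h,a)
round 1: derive span(h,c) via R0 from red(h,c)
round 1: derive span(i,e) via R0 from red(i,e)
round 1: derive span(i,i) via R0 from red(i,i)
round 2: derive span(a,c) via R1 from span(a,e), red(e,c)
round 2: derive span(a,h) via R1 from span(a,e), red(e,h)
round 2: derive span(b,e) via R1 from span(b,i), red(i,e)
round 2: derive span(c,c) via R1 from span(c,e), red(e,c)
round 2: derive span(c,h) via R1 from span(c,e), red(e,h)
round 2: derive span(c,i) via R1 from span(c,b), red(b,i)
round 2: derive span(e,a) via R1 from span(e,c), red(c,a)
round 2: derive span(e,b) via R1 from span(e,c), red(c,b)
round 2: derive span(e,e) via R1 from span(e,c), red(c,e)
round 2: derive span(f,a) via R1 from span(f,h), red(h,a)
round 2: derive span(f,c) via R1 from span(f,h), red(h,c)
round 2: derive span(h,b) via R1 from span(h,c), red(c,b)
round 2: derive span(h,e) via R1 from span(h,a), red(a,e)
round 2: derive span(i,c) via R1 from span(i,e), red(e,c)
round 2: derive span(i,h) via R1 from span(i,e), red(e,h)
round 3: derive span(a,a) via R1 from span(a,c), red(c,a)
round 3: derive span(a,b) via R1 from span(a,c), red(c,b)
round 3: derive span(b,c) via R1 from span(b,e), red(e,c)
round 3: derive span(b,h) via R1 from span(b,e), red(e,h)
round 3: derive span(e,i) via R1 from span(e,b), red(b,i)
round 3: derive span(f,b) via R1 from span(f,c), red(c,b)
round 3: derive span(f,e) via R1 from span(f,a), red(a,e)
round 3: derive span(h,h) via R1 from span(h,e), red(e,h)
round 3: derive span(h,i) via R1 from span(h,b), red(b,i)
round 3: derive span(i,a) via R1 from span(i,c), red(c,a)
round 3: derive span(i,b) via R1 from span(i,c), red(c,b)
round 4: derive span(a,i) via R1 from span(a,b), red(b,i)
round 4: derive span(b,a) via R1 from span(b,c), red(c,a)
round 4: derive span(f,i) via R1 from span(f,b), red(b,i)

span(a,a)
span(a,b)
span(a,c)
span(a,e)
span(a,h)
span(a,i)
span(b,a)
span(b,b)
span(b,c)
span(b,e)
span(b,h)
span(b,i)
span(c,a)
span(c,b)
span(c,c)
span(c,e)
span(c,h)
span(c,i)
span(e,a)
span(e,b)
span(e,c)
span(e,e)
span(e,h)
span(e,i)
span(f,a)
span(f,b)
span(f,c)
span(f,e)
span(f,h)
span(f,i)
span(h,a)
span(h,b)
span(h,c)
span(h,e)
span(h,h)
span(h,i)
span(i,a)
span(i,b)
span(i,c)
span(i,e)
span(i,h)
span(i,i)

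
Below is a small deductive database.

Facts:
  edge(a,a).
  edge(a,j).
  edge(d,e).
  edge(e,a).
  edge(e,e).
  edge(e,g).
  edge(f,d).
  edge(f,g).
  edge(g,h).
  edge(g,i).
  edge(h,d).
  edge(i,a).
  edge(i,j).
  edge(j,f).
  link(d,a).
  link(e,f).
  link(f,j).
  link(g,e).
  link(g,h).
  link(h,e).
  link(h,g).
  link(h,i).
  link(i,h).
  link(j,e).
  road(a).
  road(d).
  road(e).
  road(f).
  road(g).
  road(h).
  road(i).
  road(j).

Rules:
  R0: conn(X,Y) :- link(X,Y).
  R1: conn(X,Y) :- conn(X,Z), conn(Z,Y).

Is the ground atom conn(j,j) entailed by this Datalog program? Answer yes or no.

yes

round 1: derive conn(d,a) via R0 from link(d,a)
round 1: derive conn(e,f) via R0 from link(e,f)
round 1: derive conn(f,j) via R0 from link(f,j)
round 1: derive conn(g,e) via R0 from link(g,e)
round 1: derive conn(g,h) via R0 from link(g,h)
round 1: derive conn(h,e) via R0 from link(h,e)
round 1: derive conn(h,g) via R0 from link(h,g)
round 1: derive conn(h,i) via R0 from link(h,i)
round 1: derive conn(i,h) via R0 from link(i,h)
round 1: derive conn(j,e) via R0 from link(j,e)
round 2: derive conn(e,j) via R1 from conn(e,f), conn(f,j)
round 2: derive conn(f,e) via R1 from conn(f,j), conn(j,e)
round 2: derive conn(g,f) via R1 from conn(g,e), conn(e,f)
round 2: derive conn(g,g) via R1 from conn(g,h), conn(h,g)
round 2: derive conn(g,i) via R1 from conn(g,h), conn(h,i)
round 2: derive conn(h,f) via R1 from conn(h,e), conn(e,f)
round 2: derive conn(h,h) via R1 from conn(h,g), conn(g,h)
round 2: derive conn(i,e) via R1 from conn(i,h), conn(h,e)
round 2: derive conn(i,g) via R1 from conn(i,h), conn(h,g)
round 2: derive conn(i,i) via R1 from conn(i,h), conn(h,i)
round 2: derive conn(j,f) via R1 from conn(j,e), conn(e,f)
round 3: derive conn(e,e) via R1 from conn(e,f), conn(f,e)
round 3: derive conn(f,f) via R1 from conn(f,e), conn(e,f)
round 3: derive conn(g,j) via R1 from conn(g,e), conn(e,j)
round 3: derive conn(h,j) via R1 from conn(h,e), conn(e,j)
round 3: derive conn(i,f) via R1 from conn(i,e), conn(e,f)
round 3: derive conn(i,j) via R1 from conn(i,e), conn(e,j)
round 3: derive conn(j,j) via R1 from conn(j,e), conn(e,j)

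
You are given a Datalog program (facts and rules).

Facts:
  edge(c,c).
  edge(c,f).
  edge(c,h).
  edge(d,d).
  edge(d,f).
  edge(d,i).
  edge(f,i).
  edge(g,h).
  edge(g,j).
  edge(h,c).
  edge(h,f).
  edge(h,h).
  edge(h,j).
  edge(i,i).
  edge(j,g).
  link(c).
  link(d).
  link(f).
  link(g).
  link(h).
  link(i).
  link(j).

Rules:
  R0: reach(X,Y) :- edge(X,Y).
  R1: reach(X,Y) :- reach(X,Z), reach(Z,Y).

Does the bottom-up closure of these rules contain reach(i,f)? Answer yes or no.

no

round 1: derive reach(c,c) via R0 from edge(c,c)
round 1: derive reach(c,f) via R0 from edge(c,f)
round 1: derive reach(c,h) via R0 from edge(c,h)
round 1: derive reach(d,d) via R0 from edge(d,d)
round 1: derive reach(d,f) via R0 from edge(d,f)
round 1: derive reach(d,i) via R0 from edge(d,i)
round 1: derive reach(f,i) via R0 from edge(f,i)
round 1: derive reach(g,h) via R0 from edge(g,h)
round 1: derive reach(g,j) via R0 from edge(g,j)
round 1: derive reach(h,c) via R0 from edge(h,c)
round 1: derive reach(h,f) via R0 from edge(h,f)
round 1: derive reach(h,h) via R0 from edge(h,h)
round 1: derive reach(h,j) via R0 from edge(h,j)
round 1: derive reach(i,i) via R0 from edge(i,i)
round 1: derive reach(j,g) via R0 from edge(j,g)
round 2: derive reach(c,i) via R1 from reach(c,f), reach(f,i)
round 2: derive reach(c,j) via R1 from reach(c,h), reach(h,j)
round 2: derive reach(g,c) via R1 from reach(g,h), reach(h,c)
round 2: derive reach(g,f) via R1 from reach(g,h), reach(h,f)
round 2: derive reach(g,g) via R1 from reach(g,j), reach(j,g)
round 2: derive reach(h,g) via R1 from reach(h,j), reach(j,g)
round 2: derive reach(h,i) via R1 from reach(h,f), reach(f,i)
round 2: derive reach(j,h) via R1 from reach(j,g), reach(g,h)
round 2: derive reach(j,j) via R1 from reach(j,g), reach(g,j)
round 3: derive reach(c,g) via R1 from reach(c,h), reach(h,g)
round 3: derive reach(g,i) via R1 from reach(g,c), reach(c,i)
round 3: derive reach(j,c) via R1 from reach(j,g), reach(g,c)
round 3: derive reach(j,f) via R1 from reach(j,g), reach(g,f)
round 3: derive reach(j,i) via R1 from reach(j,h), reach(h,i)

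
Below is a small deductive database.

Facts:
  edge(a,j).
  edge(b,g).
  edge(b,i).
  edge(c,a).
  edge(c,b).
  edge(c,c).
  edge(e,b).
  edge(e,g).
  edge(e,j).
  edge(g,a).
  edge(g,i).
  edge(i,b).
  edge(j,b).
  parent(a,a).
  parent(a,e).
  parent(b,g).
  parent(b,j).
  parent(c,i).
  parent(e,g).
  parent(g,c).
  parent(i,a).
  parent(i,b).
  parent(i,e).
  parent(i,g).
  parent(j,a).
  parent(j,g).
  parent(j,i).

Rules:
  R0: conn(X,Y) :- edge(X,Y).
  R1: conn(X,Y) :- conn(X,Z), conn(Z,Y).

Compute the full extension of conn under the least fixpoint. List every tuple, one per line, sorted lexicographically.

round 1: derive conn(a,j) via R0 from edge(a,j)
round 1: derive conn(b,g) via R0 from edge(b,g)
round 1: derive conn(b,i) via R0 from edge(b,i)
round 1: derive conn(c,a) via R0 from edge(c,a)
round 1: derive conn(c,b) via R0 from edge(c,b)
round 1: derive conn(c,c) via R0 from edge(c,c)
round 1: derive conn(e,b) via R0 from edge(e,b)
round 1: derive conn(e,g) via R0 from edge(e,g)
round 1: derive conn(e,j) via R0 from edge(e,j)
round 1: derive conn(g,a) via R0 from edge(g,a)
round 1: derive conn(g,i) via R0 from edge(g,i)
round 1: derive conn(i,b) via R0 from edge(i,b)
round 1: derive conn(j,b) via R0 from edge(j,b)
round 2: derive conn(a,b) via R1 from conn(a,j), conn(j,b)
round 2: derive conn(b,a) via R1 from conn(b,g), conn(g,a)
round 2: derive conn(b,b) via R1 from conn(b,i), conn(i,b)
round 2: derive conn(c,g) via R1 from conn(c,b), conn(b,g)
round 2: derive conn(c,i) via R1 from conn(c,b), conn(b,i)
round 2: derive conn(c,j) via R1 from conn(c,a), conn(a,j)
round 2: derive conn(e,a) via R1 from conn(e,g), conn(g,a)
round 2: derive conn(e,i) via R1 from conn(e,b), conn(b,i)
round 2: derive conn(g,b) via R1 from conn(g,i), conn(i,b)
round 2: derive conn(g,j) via R1 from conn(g,a), conn(a,j)
round 2: derive conn(i,g) via R1 from conn(i,b), conn(b,g)
round 2: derive conn(i,i) via R1 from conn(i,b), conn(b,i)
round 2: derive conn(j,g) via R1 from conn(j,b), conn(b,g)
round 2: derive conn(j,i) via R1 from conn(j,b), conn(b,i)
round 3: derive conn(a,a) via R1 from conn(a,b), conn(b,a)
round 3: derive conn(a,g) via R1 from conn(a,b), conn(b,g)
round 3: derive conn(a,i) via R1 from conn(a,b), conn(b,i)
round 3: derive conn(b,j) via R1 from conn(b,a), conn(a,j)
round 3: derive conn(g,g) via R1 from conn(g,b), conn(b,g)
round 3: derive conn(i,a) via R1 from conn(i,b), conn(b,a)
round 3: derive conn(i,j) via R1 from conn(i,g), conn(g,j)
round 3: derive conn(j,a) via R1 from conn(j,b), conn(b,a)
round 3: derive conn(j,j) via R1 from conn(j,g), conn(g,j)

conn(a,a)
conn(a,b)
conn(a,g)
conn(a,i)
conn(a,j)
conn(b,a)
conn(b,b)
conn(b,g)
conn(b,i)
conn(b,j)
conn(c,a)
conn(c,b)
conn(c,c)
conn(c,g)
conn(c,i)
conn(c,j)
conn(e,a)
conn(e,b)
conn(e,g)
conn(e,i)
conn(e,j)
conn(g,a)
conn(g,b)
conn(g,g)
conn(g,i)
conn(g,j)
conn(i,a)
conn(i,b)
conn(i,g)
conn(i,i)
conn(i,j)
conn(j,a)
conn(j,b)
conn(j,g)
conn(j,i)
conn(j,j)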